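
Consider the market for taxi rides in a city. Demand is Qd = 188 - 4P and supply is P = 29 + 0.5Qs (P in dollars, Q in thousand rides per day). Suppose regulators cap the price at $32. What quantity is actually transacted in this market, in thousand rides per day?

Rearranging supply gives Qs = 2P - 58. Without the control the market clears where 188 - 4P = 2P - 58, i.e. P* = 41 and Q* = 24.
The ceiling of 32 is below the equilibrium price 41, so it binds.
At P = 32: Qd = 188 - 4·32 = 60 and Qs = 2·32 - 58 = 6.
The quantity actually transacted is the short side, supply: 6.

6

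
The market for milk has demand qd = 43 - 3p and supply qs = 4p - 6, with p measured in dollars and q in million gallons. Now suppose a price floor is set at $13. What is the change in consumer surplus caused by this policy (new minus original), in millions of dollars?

-78

Equilibrium: 43 - 3p = 4p - 6, so 49 = 7p and p* = 7, q* = 22.
The floor of 13 is above the equilibrium price 7, so it binds.
At p = 13: qd = 43 - 3·13 = 4 and qs = 4·13 - 6 = 46.
Consumer surplus without the control is ½ · (43/3 - 7) · 22 = 242/3.
With the floor, consumers buy 4 units at 13, so CS = ½ · (43/3 - 13) · 4 = 8/3.
Change in consumer surplus = 8/3 - 242/3 = -78.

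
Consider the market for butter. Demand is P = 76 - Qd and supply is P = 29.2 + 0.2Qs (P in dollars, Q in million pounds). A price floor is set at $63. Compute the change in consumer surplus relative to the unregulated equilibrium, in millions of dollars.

-676

Rearranging demand gives Qd = 76 - P; rearranging supply gives Qs = 5P - 146. Without the control the market clears where 76 - P = 5P - 146, i.e. P* = 37 and Q* = 39.
Because the floor (63) lies above the market-clearing price, it is binding.
At P = 63: Qd = 76 - 63 = 13 and Qs = 5·63 - 146 = 169.
Consumer surplus without the control is ½ · (76 - 37) · 39 = 760.5.
With the floor, consumers buy 13 units at 63, so CS = ½ · (76 - 63) · 13 = 84.5.
Change in consumer surplus = 84.5 - 760.5 = -676.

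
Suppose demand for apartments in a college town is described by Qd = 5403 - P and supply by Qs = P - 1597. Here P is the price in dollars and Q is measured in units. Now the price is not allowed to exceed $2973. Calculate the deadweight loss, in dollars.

In a free market, 5403 - P = P - 1597 gives the equilibrium P* = 3500, Q* = 1903.
The ceiling of 2973 is below the equilibrium price 3500, so it binds.
At P = 2973: Qd = 5403 - 2973 = 2430 and Qs = 2973 - 1597 = 1376.
Quantity traded falls to 1376. At Q = 1376 the demand price is 5403 - 1376 = 4027 and the supply price is 1597 + 1376 = 2973.
Deadweight loss = ½ · (4027 - 2973) · (1903 - 1376) = ½ · 1054 · 527 = 277729.

277729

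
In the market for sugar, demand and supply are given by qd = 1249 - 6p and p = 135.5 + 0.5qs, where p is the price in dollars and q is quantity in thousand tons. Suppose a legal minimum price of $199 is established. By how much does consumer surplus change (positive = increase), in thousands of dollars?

Rearranging supply gives qs = 2p - 271. Without the control the market clears where 1249 - 6p = 2p - 271, i.e. p* = 190 and q* = 109.
The floor of 199 is above the equilibrium price 190, so it binds.
At p = 199: qd = 1249 - 6·199 = 55 and qs = 2·199 - 271 = 127.
Consumer surplus without the control is ½ · (1249/6 - 190) · 109 = 11881/12.
With the floor, consumers buy 55 units at 199, so CS = ½ · (1249/6 - 199) · 55 = 3025/12.
Change in consumer surplus = 3025/12 - 11881/12 = -738.

-738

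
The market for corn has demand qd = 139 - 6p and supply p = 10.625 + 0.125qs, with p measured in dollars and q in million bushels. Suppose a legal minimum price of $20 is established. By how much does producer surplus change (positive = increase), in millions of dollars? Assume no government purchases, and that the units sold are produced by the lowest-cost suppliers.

Rearranging supply gives qs = 8p - 85. Equilibrium: 139 - 6p = 8p - 85, so 224 = 14p and p* = 16, q* = 43.
Because the floor (20) lies above the market-clearing price, it is binding.
At p = 20: qd = 139 - 6·20 = 19 and qs = 8·20 - 85 = 75.
Producer surplus without the control is ½ · (16 - 10.625) · 43 = 115.5625.
With the floor, 19 units are sold at 20. The supply price at q = 19 is 13, so PS = ½ · [(20 - 10.625) + (20 - 13)] · 19 = 155.5625.
Change in producer surplus = 155.5625 - 115.5625 = 40.

40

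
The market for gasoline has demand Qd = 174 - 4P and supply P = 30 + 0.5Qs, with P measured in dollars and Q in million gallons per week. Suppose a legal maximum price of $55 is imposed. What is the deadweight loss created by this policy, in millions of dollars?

Rearranging supply gives Qs = 2P - 60. In a free market, 174 - 4P = 2P - 60 gives the equilibrium P* = 39, Q* = 18.
Since 55 is above P* = 39, the ceiling does not bind and the free-market outcome prevails.
Since the control does not bind, no trades are prevented and deadweight loss is zero.

0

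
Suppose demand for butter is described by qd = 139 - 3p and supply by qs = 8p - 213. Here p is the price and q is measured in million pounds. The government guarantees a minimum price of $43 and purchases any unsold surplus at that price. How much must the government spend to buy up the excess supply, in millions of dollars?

Equilibrium: 139 - 3p = 8p - 213, so 352 = 11p and p* = 32, q* = 43.
Since 43 > 32, the floor is binding.
At p = 43: qd = 139 - 3·43 = 10 and qs = 8·43 - 213 = 131.
Surplus = qs - qd = 121.
Government expenditure = surplus × support price = 121 × 43 = 5203.

5203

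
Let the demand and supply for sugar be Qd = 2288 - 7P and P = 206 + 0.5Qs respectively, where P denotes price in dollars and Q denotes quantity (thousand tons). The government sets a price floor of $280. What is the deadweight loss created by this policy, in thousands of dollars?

Rearranging supply gives Qs = 2P - 412. Setting quantity demanded equal to quantity supplied, 2288 - 7P = 2P - 412, gives P* = 300 and Q* = 188.
Since 280 is below P* = 300, the floor does not bind and the free-market outcome prevails.
Since the control does not bind, no trades are prevented and deadweight loss is zero.

0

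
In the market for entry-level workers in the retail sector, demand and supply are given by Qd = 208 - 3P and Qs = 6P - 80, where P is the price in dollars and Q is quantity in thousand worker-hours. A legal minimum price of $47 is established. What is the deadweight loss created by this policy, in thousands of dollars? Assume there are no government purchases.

506.25

Equilibrium: 208 - 3P = 6P - 80, so 288 = 9P and P* = 32, Q* = 112.
Since 47 > 32, the floor is binding.
At P = 47: Qd = 208 - 3·47 = 67 and Qs = 6·47 - 80 = 202.
Quantity traded falls to 67. At Q = 67 the demand price is (208 - 67)/3 = 47 and the supply price is (80 + 67)/6 = 24.5.
Deadweight loss = ½ · (47 - 24.5) · (112 - 67) = ½ · 22.5 · 45 = 506.25.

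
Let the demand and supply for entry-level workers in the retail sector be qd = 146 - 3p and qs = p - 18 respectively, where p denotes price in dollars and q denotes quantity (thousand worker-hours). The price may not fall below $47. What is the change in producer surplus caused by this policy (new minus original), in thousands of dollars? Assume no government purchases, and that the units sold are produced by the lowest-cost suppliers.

-132

Setting quantity demanded equal to quantity supplied, 146 - 3p = p - 18, gives p* = 41 and q* = 23.
Since 47 > 41, the floor is binding.
At p = 47: qd = 146 - 3·47 = 5 and qs = 47 - 18 = 29.
Producer surplus without the control is ½ · (41 - 18) · 23 = 264.5.
With the floor, 5 units are sold at 47. The supply price at q = 5 is 23, so PS = ½ · [(47 - 18) + (47 - 23)] · 5 = 132.5.
Change in producer surplus = 132.5 - 264.5 = -132.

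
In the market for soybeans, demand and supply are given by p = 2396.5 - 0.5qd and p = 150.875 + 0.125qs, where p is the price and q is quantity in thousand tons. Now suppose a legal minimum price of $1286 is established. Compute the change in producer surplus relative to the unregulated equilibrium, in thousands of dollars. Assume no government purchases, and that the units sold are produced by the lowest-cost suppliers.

1405957

Rearranging demand gives qd = 4793 - 2p; rearranging supply gives qs = 8p - 1207. Setting quantity demanded equal to quantity supplied, 4793 - 2p = 8p - 1207, gives p* = 600 and q* = 3593.
The floor of 1286 is above the equilibrium price 600, so it binds.
At p = 1286: qd = 4793 - 2·1286 = 2221 and qs = 8·1286 - 1207 = 9081.
Producer surplus without the control is ½ · (600 - 150.875) · 3593 = 806853.0625.
With the floor, 2221 units are sold at 1286. The supply price at q = 2221 is 428.5, so PS = ½ · [(1286 - 150.875) + (1286 - 428.5)] · 2221 = 2212810.0625.
Change in producer surplus = 2212810.0625 - 806853.0625 = 1405957.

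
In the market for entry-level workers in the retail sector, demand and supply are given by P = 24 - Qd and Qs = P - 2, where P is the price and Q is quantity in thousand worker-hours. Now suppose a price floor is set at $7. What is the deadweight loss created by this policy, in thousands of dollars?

0

Rearranging demand gives Qd = 24 - P. Setting quantity demanded equal to quantity supplied, 24 - P = P - 2, gives P* = 13 and Q* = 11.
The floor of 7 is below the equilibrium price 13, so it is not binding; the market clears at P* = 13, Q* = 11.
Since the control does not bind, no trades are prevented and deadweight loss is zero.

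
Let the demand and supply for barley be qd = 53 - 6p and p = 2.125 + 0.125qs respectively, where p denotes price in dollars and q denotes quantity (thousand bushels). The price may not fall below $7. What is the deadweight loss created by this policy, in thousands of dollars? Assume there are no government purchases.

21

Rearranging supply gives qs = 8p - 17. Equilibrium: 53 - 6p = 8p - 17, so 70 = 14p and p* = 5, q* = 23.
Since 7 > 5, the floor is binding.
At p = 7: qd = 53 - 6·7 = 11 and qs = 8·7 - 17 = 39.
Quantity traded falls to 11. At q = 11 the demand price is (53 - 11)/6 = 7 and the supply price is (17 + 11)/8 = 3.5.
Deadweight loss = ½ · (7 - 3.5) · (23 - 11) = ½ · 3.5 · 12 = 21.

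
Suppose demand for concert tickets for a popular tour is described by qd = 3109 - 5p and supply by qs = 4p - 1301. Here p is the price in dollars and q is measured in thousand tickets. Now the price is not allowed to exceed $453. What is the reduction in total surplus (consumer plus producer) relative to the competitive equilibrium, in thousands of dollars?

4928.4

Without the control the market clears where 3109 - 5p = 4p - 1301, i.e. p* = 490 and q* = 659.
Because the ceiling (453) lies below the market-clearing price, it is binding.
At p = 453: qd = 3109 - 5·453 = 844 and qs = 4·453 - 1301 = 511.
Quantity traded falls to 511. At q = 511 the demand price is (3109 - 511)/5 = 519.6 and the supply price is (1301 + 511)/4 = 453.
Deadweight loss = ½ · (519.6 - 453) · (659 - 511) = ½ · 66.6 · 148 = 4928.4.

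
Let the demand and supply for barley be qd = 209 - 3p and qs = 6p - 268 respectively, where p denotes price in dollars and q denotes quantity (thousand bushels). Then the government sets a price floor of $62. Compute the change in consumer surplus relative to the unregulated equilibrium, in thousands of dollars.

-328.5

In a free market, 209 - 3p = 6p - 268 gives the equilibrium p* = 53, q* = 50.
The floor of 62 is above the equilibrium price 53, so it binds.
At p = 62: qd = 209 - 3·62 = 23 and qs = 6·62 - 268 = 104.
Consumer surplus without the control is ½ · (209/3 - 53) · 50 = 1250/3.
With the floor, consumers buy 23 units at 62, so CS = ½ · (209/3 - 62) · 23 = 529/6.
Change in consumer surplus = 529/6 - 1250/3 = -328.5.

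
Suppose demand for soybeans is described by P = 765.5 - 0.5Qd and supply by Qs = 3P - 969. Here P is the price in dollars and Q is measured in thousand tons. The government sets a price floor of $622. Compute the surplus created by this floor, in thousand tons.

610

Rearranging demand gives Qd = 1531 - 2P. Setting quantity demanded equal to quantity supplied, 1531 - 2P = 3P - 969, gives P* = 500 and Q* = 531.
The floor of 622 is above the equilibrium price 500, so it binds.
At P = 622: Qd = 1531 - 2·622 = 287 and Qs = 3·622 - 969 = 897.
Surplus = Qs - Qd = 897 - 287 = 610.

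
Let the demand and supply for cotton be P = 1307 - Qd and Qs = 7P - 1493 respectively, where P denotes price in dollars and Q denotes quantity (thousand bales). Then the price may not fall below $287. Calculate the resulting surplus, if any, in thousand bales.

0

Rearranging demand gives Qd = 1307 - P. Equilibrium: 1307 - P = 7P - 1493, so 2800 = 8P and P* = 350, Q* = 957.
Since 287 is below P* = 350, the floor does not bind and the free-market outcome prevails.
Since the control does not bind, there is no surplus.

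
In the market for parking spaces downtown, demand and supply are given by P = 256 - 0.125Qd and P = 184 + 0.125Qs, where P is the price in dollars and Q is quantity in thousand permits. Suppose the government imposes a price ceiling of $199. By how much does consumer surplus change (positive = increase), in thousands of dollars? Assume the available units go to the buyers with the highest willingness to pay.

Rearranging demand gives Qd = 2048 - 8P; rearranging supply gives Qs = 8P - 1472. Setting quantity demanded equal to quantity supplied, 2048 - 8P = 8P - 1472, gives P* = 220 and Q* = 288.
The ceiling of 199 is below the equilibrium price 220, so it binds.
At P = 199: Qd = 2048 - 8·199 = 456 and Qs = 8·199 - 1472 = 120.
Consumer surplus without the control is ½ · (256 - 220) · 288 = 5184.
With the ceiling, 120 units are sold at 199 (assume they go to the highest-value buyers). The demand price at Q = 120 is 241, so CS = ½ · [(256 - 199) + (241 - 199)] · 120 = 5940.
Change in consumer surplus = 5940 - 5184 = 756.

756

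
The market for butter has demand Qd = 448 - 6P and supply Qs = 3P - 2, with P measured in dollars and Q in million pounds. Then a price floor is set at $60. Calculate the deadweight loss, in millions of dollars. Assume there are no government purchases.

Without the control the market clears where 448 - 6P = 3P - 2, i.e. P* = 50 and Q* = 148.
Since 60 > 50, the floor is binding.
At P = 60: Qd = 448 - 6·60 = 88 and Qs = 3·60 - 2 = 178.
Quantity traded falls to 88. At Q = 88 the demand price is (448 - 88)/6 = 60 and the supply price is (2 + 88)/3 = 30.
Deadweight loss = ½ · (60 - 30) · (148 - 88) = ½ · 30 · 60 = 900.

900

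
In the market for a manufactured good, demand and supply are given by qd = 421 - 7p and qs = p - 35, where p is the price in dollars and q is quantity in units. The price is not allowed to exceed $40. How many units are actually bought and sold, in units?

5

In a free market, 421 - 7p = p - 35 gives the equilibrium p* = 57, q* = 22.
The ceiling of 40 is below the equilibrium price 57, so it binds.
At p = 40: qd = 421 - 7·40 = 141 and qs = 40 - 35 = 5.
The quantity actually transacted is the short side, supply: 5.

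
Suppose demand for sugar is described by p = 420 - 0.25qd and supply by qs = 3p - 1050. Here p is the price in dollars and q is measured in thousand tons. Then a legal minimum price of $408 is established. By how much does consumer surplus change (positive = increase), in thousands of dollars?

Rearranging demand gives qd = 1680 - 4p. In a free market, 1680 - 4p = 3p - 1050 gives the equilibrium p* = 390, q* = 120.
Because the floor (408) lies above the market-clearing price, it is binding.
At p = 408: qd = 1680 - 4·408 = 48 and qs = 3·408 - 1050 = 174.
Consumer surplus without the control is ½ · (420 - 390) · 120 = 1800.
With the floor, consumers buy 48 units at 408, so CS = ½ · (420 - 408) · 48 = 288.
Change in consumer surplus = 288 - 1800 = -1512.

-1512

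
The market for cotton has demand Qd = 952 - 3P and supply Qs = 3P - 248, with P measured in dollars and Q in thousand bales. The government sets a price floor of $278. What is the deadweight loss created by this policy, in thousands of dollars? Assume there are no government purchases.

18252

Equilibrium: 952 - 3P = 3P - 248, so 1200 = 6P and P* = 200, Q* = 352.
The floor of 278 is above the equilibrium price 200, so it binds.
At P = 278: Qd = 952 - 3·278 = 118 and Qs = 3·278 - 248 = 586.
Quantity traded falls to 118. At Q = 118 the demand price is (952 - 118)/3 = 278 and the supply price is (248 + 118)/3 = 122.
Deadweight loss = ½ · (278 - 122) · (352 - 118) = ½ · 156 · 234 = 18252.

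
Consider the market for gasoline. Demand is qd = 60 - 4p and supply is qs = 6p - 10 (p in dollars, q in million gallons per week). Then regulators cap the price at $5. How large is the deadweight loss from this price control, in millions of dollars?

30

In a free market, 60 - 4p = 6p - 10 gives the equilibrium p* = 7, q* = 32.
Because the ceiling (5) lies below the market-clearing price, it is binding.
At p = 5: qd = 60 - 4·5 = 40 and qs = 6·5 - 10 = 20.
Quantity traded falls to 20. At q = 20 the demand price is (60 - 20)/4 = 10 and the supply price is (10 + 20)/6 = 5.
Deadweight loss = ½ · (10 - 5) · (32 - 20) = ½ · 5 · 12 = 30.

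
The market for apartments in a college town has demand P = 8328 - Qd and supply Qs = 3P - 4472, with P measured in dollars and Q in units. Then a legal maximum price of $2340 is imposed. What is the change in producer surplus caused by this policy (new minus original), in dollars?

Rearranging demand gives Qd = 8328 - P. Equilibrium: 8328 - P = 3P - 4472, so 12800 = 4P and P* = 3200, Q* = 5128.
The ceiling of 2340 is below the equilibrium price 3200, so it binds.
At P = 2340: Qd = 8328 - 2340 = 5988 and Qs = 3·2340 - 4472 = 2548.
Producer surplus without the control is ½ · (3200 - 4472/3) · 5128 = 13148192/3.
With the ceiling, producers sell 2548 units at 2340, so PS = ½ · (2340 - 4472/3) · 2548 = 3246152/3.
Change in producer surplus = 3246152/3 - 13148192/3 = -3300680.

-3300680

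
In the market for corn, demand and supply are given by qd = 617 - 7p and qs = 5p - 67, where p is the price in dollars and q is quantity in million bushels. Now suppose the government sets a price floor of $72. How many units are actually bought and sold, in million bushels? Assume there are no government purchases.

113

Equilibrium: 617 - 7p = 5p - 67, so 684 = 12p and p* = 57, q* = 218.
The floor of 72 is above the equilibrium price 57, so it binds.
At p = 72: qd = 617 - 7·72 = 113 and qs = 5·72 - 67 = 293.
The quantity actually transacted is the short side, demand: 113.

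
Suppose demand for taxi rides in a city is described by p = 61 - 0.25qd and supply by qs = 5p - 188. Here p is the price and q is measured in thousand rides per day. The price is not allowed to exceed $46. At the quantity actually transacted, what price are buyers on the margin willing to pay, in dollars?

50.5

Rearranging demand gives qd = 244 - 4p. Setting quantity demanded equal to quantity supplied, 244 - 4p = 5p - 188, gives p* = 48 and q* = 52.
The ceiling of 46 is below the equilibrium price 48, so it binds.
At p = 46: qd = 244 - 4·46 = 60 and qs = 5·46 - 188 = 42.
Only 42 units reach the market. On the demand curve, the marginal buyer's willingness to pay at q = 42 is (244 - 42)/4 = 50.5.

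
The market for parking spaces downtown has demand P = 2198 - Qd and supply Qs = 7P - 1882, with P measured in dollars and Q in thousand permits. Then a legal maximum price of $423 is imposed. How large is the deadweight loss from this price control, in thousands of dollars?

211932

Rearranging demand gives Qd = 2198 - P. Without the control the market clears where 2198 - P = 7P - 1882, i.e. P* = 510 and Q* = 1688.
Because the ceiling (423) lies below the market-clearing price, it is binding.
At P = 423: Qd = 2198 - 423 = 1775 and Qs = 7·423 - 1882 = 1079.
Quantity traded falls to 1079. At Q = 1079 the demand price is 2198 - 1079 = 1119 and the supply price is (1882 + 1079)/7 = 423.
Deadweight loss = ½ · (1119 - 423) · (1688 - 1079) = ½ · 696 · 609 = 211932.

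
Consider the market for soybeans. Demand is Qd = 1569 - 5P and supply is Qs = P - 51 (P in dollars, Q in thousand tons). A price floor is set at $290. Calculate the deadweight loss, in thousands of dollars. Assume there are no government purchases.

6000

In a free market, 1569 - 5P = P - 51 gives the equilibrium P* = 270, Q* = 219.
Because the floor (290) lies above the market-clearing price, it is binding.
At P = 290: Qd = 1569 - 5·290 = 119 and Qs = 290 - 51 = 239.
Quantity traded falls to 119. At Q = 119 the demand price is (1569 - 119)/5 = 290 and the supply price is 51 + 119 = 170.
Deadweight loss = ½ · (290 - 170) · (219 - 119) = ½ · 120 · 100 = 6000.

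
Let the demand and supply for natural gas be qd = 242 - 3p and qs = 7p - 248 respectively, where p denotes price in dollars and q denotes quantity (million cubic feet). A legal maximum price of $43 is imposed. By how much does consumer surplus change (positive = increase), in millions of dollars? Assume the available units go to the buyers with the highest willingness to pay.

Equilibrium: 242 - 3p = 7p - 248, so 490 = 10p and p* = 49, q* = 95.
Since 43 < 49, the ceiling is binding.
At p = 43: qd = 242 - 3·43 = 113 and qs = 7·43 - 248 = 53.
Consumer surplus without the control is ½ · (242/3 - 49) · 95 = 9025/6.
With the ceiling, 53 units are sold at 43 (assume they go to the highest-value buyers). The demand price at q = 53 is 63, so CS = ½ · [(242/3 - 43) + (63 - 43)] · 53 = 9169/6.
Change in consumer surplus = 9169/6 - 9025/6 = 24.

24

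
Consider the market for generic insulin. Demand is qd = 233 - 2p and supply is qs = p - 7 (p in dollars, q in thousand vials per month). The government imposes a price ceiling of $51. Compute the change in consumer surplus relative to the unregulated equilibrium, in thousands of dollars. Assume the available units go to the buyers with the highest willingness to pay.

1065.75

Setting quantity demanded equal to quantity supplied, 233 - 2p = p - 7, gives p* = 80 and q* = 73.
Since 51 < 80, the ceiling is binding.
At p = 51: qd = 233 - 2·51 = 131 and qs = 51 - 7 = 44.
Consumer surplus without the control is ½ · (116.5 - 80) · 73 = 1332.25.
With the ceiling, 44 units are sold at 51 (assume they go to the highest-value buyers). The demand price at q = 44 is 94.5, so CS = ½ · [(116.5 - 51) + (94.5 - 51)] · 44 = 2398.
Change in consumer surplus = 2398 - 1332.25 = 1065.75.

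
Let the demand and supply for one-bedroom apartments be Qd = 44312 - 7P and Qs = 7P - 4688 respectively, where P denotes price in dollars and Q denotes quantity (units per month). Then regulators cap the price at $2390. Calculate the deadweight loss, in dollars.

8624700

Without the control the market clears where 44312 - 7P = 7P - 4688, i.e. P* = 3500 and Q* = 19812.
Because the ceiling (2390) lies below the market-clearing price, it is binding.
At P = 2390: Qd = 44312 - 7·2390 = 27582 and Qs = 7·2390 - 4688 = 12042.
Quantity traded falls to 12042. At Q = 12042 the demand price is (44312 - 12042)/7 = 4610 and the supply price is (4688 + 12042)/7 = 2390.
Deadweight loss = ½ · (4610 - 2390) · (19812 - 12042) = ½ · 2220 · 7770 = 8624700.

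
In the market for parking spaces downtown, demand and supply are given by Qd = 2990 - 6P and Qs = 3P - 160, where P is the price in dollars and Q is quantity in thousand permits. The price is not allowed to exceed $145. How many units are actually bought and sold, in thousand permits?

275

Equilibrium: 2990 - 6P = 3P - 160, so 3150 = 9P and P* = 350, Q* = 890.
Since 145 < 350, the ceiling is binding.
At P = 145: Qd = 2990 - 6·145 = 2120 and Qs = 3·145 - 160 = 275.
The quantity actually transacted is the short side, supply: 275.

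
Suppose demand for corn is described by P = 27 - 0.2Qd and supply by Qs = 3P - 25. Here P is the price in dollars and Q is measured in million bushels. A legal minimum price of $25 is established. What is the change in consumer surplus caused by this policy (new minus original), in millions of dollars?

Rearranging demand gives Qd = 135 - 5P. In a free market, 135 - 5P = 3P - 25 gives the equilibrium P* = 20, Q* = 35.
The floor of 25 is above the equilibrium price 20, so it binds.
At P = 25: Qd = 135 - 5·25 = 10 and Qs = 3·25 - 25 = 50.
Consumer surplus without the control is ½ · (27 - 20) · 35 = 122.5.
With the floor, consumers buy 10 units at 25, so CS = ½ · (27 - 25) · 10 = 10.
Change in consumer surplus = 10 - 122.5 = -112.5.

-112.5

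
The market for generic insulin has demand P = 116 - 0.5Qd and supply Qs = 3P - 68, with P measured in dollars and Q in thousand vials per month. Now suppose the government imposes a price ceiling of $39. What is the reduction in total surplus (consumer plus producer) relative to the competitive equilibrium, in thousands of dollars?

1653.75

Rearranging demand gives Qd = 232 - 2P. Equilibrium: 232 - 2P = 3P - 68, so 300 = 5P and P* = 60, Q* = 112.
The ceiling of 39 is below the equilibrium price 60, so it binds.
At P = 39: Qd = 232 - 2·39 = 154 and Qs = 3·39 - 68 = 49.
Quantity traded falls to 49. At Q = 49 the demand price is (232 - 49)/2 = 91.5 and the supply price is (68 + 49)/3 = 39.
Deadweight loss = ½ · (91.5 - 39) · (112 - 49) = ½ · 52.5 · 63 = 1653.75.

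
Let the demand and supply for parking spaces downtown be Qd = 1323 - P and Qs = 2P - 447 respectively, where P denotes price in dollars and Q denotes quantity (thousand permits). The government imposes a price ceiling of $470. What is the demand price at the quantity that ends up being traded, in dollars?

Without the control the market clears where 1323 - P = 2P - 447, i.e. P* = 590 and Q* = 733.
The ceiling of 470 is below the equilibrium price 590, so it binds.
At P = 470: Qd = 1323 - 470 = 853 and Qs = 2·470 - 447 = 493.
Only 493 units reach the market. On the demand curve, the marginal buyer's willingness to pay at Q = 493 is (1323 - 493) = 830.

830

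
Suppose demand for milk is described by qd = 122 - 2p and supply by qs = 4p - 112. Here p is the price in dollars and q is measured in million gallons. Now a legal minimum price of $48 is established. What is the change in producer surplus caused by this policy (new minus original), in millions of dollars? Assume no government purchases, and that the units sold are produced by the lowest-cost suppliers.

In a free market, 122 - 2p = 4p - 112 gives the equilibrium p* = 39, q* = 44.
Since 48 > 39, the floor is binding.
At p = 48: qd = 122 - 2·48 = 26 and qs = 4·48 - 112 = 80.
Producer surplus without the control is ½ · (39 - 28) · 44 = 242.
With the floor, 26 units are sold at 48. The supply price at q = 26 is 34.5, so PS = ½ · [(48 - 28) + (48 - 34.5)] · 26 = 435.5.
Change in producer surplus = 435.5 - 242 = 193.5.

193.5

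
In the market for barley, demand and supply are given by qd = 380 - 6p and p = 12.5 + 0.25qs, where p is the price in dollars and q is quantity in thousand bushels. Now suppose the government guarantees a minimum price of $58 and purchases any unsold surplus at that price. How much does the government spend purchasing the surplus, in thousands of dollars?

8700

Rearranging supply gives qs = 4p - 50. Setting quantity demanded equal to quantity supplied, 380 - 6p = 4p - 50, gives p* = 43 and q* = 122.
Since 58 > 43, the floor is binding.
At p = 58: qd = 380 - 6·58 = 32 and qs = 4·58 - 50 = 182.
Surplus = qs - qd = 150.
Government expenditure = surplus × support price = 150 × 58 = 8700.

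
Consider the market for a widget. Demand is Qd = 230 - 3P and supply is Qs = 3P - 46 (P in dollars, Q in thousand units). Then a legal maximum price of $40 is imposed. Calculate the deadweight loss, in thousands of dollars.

108

In a free market, 230 - 3P = 3P - 46 gives the equilibrium P* = 46, Q* = 92.
Because the ceiling (40) lies below the market-clearing price, it is binding.
At P = 40: Qd = 230 - 3·40 = 110 and Qs = 3·40 - 46 = 74.
Quantity traded falls to 74. At Q = 74 the demand price is (230 - 74)/3 = 52 and the supply price is (46 + 74)/3 = 40.
Deadweight loss = ½ · (52 - 40) · (92 - 74) = ½ · 12 · 18 = 108.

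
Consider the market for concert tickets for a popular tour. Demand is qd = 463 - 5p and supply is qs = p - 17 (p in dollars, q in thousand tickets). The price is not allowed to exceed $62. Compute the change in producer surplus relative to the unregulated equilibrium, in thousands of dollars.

Without the control the market clears where 463 - 5p = p - 17, i.e. p* = 80 and q* = 63.
Since 62 < 80, the ceiling is binding.
At p = 62: qd = 463 - 5·62 = 153 and qs = 62 - 17 = 45.
Producer surplus without the control is ½ · (80 - 17) · 63 = 1984.5.
With the ceiling, producers sell 45 units at 62, so PS = ½ · (62 - 17) · 45 = 1012.5.
Change in producer surplus = 1012.5 - 1984.5 = -972.

-972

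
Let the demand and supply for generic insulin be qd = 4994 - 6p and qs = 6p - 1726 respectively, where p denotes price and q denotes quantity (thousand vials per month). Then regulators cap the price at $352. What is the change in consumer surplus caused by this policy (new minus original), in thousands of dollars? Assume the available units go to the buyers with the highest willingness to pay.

-49504

Setting quantity demanded equal to quantity supplied, 4994 - 6p = 6p - 1726, gives p* = 560 and q* = 1634.
Because the ceiling (352) lies below the market-clearing price, it is binding.
At p = 352: qd = 4994 - 6·352 = 2882 and qs = 6·352 - 1726 = 386.
Consumer surplus without the control is ½ · (2497/3 - 560) · 1634 = 667489/3.
With the ceiling, 386 units are sold at 352 (assume they go to the highest-value buyers). The demand price at q = 386 is 768, so CS = ½ · [(2497/3 - 352) + (768 - 352)] · 386 = 518977/3.
Change in consumer surplus = 518977/3 - 667489/3 = -49504.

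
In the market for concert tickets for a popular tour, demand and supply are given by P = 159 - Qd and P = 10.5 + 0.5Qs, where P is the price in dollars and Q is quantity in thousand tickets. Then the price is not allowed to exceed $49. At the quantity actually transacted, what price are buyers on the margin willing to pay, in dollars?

Rearranging demand gives Qd = 159 - P; rearranging supply gives Qs = 2P - 21. Equilibrium: 159 - P = 2P - 21, so 180 = 3P and P* = 60, Q* = 99.
Because the ceiling (49) lies below the market-clearing price, it is binding.
At P = 49: Qd = 159 - 49 = 110 and Qs = 2·49 - 21 = 77.
Only 77 units reach the market. On the demand curve, the marginal buyer's willingness to pay at Q = 77 is (159 - 77) = 82.

82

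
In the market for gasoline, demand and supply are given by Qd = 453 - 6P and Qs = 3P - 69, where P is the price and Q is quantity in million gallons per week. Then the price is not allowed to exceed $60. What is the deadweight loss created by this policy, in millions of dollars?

0

Without the control the market clears where 453 - 6P = 3P - 69, i.e. P* = 58 and Q* = 105.
Since 60 is above P* = 58, the ceiling does not bind and the free-market outcome prevails.
Since the control does not bind, no trades are prevented and deadweight loss is zero.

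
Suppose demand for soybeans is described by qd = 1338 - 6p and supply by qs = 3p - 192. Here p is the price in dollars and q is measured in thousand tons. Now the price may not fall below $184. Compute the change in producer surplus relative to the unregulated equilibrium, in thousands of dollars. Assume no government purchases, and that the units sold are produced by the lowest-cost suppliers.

2100

Setting quantity demanded equal to quantity supplied, 1338 - 6p = 3p - 192, gives p* = 170 and q* = 318.
Because the floor (184) lies above the market-clearing price, it is binding.
At p = 184: qd = 1338 - 6·184 = 234 and qs = 3·184 - 192 = 360.
Producer surplus without the control is ½ · (170 - 64) · 318 = 16854.
With the floor, 234 units are sold at 184. The supply price at q = 234 is 142, so PS = ½ · [(184 - 64) + (184 - 142)] · 234 = 18954.
Change in producer surplus = 18954 - 16854 = 2100.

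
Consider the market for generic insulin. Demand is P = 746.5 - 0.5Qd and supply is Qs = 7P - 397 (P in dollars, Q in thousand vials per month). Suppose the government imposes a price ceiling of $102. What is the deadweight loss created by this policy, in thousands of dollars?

183708

Rearranging demand gives Qd = 1493 - 2P. Without the control the market clears where 1493 - 2P = 7P - 397, i.e. P* = 210 and Q* = 1073.
Since 102 < 210, the ceiling is binding.
At P = 102: Qd = 1493 - 2·102 = 1289 and Qs = 7·102 - 397 = 317.
Quantity traded falls to 317. At Q = 317 the demand price is (1493 - 317)/2 = 588 and the supply price is (397 + 317)/7 = 102.
Deadweight loss = ½ · (588 - 102) · (1073 - 317) = ½ · 486 · 756 = 183708.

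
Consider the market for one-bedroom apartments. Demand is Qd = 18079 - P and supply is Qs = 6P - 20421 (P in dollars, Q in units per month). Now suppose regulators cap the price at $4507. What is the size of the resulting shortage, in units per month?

Setting quantity demanded equal to quantity supplied, 18079 - P = 6P - 20421, gives P* = 5500 and Q* = 12579.
Since 4507 < 5500, the ceiling is binding.
At P = 4507: Qd = 18079 - 4507 = 13572 and Qs = 6·4507 - 20421 = 6621.
Shortage = Qd - Qs = 13572 - 6621 = 6951.

6951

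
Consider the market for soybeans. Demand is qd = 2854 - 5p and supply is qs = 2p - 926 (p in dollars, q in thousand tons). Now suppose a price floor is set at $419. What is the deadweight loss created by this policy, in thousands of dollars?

0

Setting quantity demanded equal to quantity supplied, 2854 - 5p = 2p - 926, gives p* = 540 and q* = 154.
Since 419 is below p* = 540, the floor does not bind and the free-market outcome prevails.
Since the control does not bind, no trades are prevented and deadweight loss is zero.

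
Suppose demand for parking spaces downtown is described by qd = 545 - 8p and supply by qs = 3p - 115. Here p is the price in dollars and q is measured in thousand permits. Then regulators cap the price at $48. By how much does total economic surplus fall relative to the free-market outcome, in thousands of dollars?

In a free market, 545 - 8p = 3p - 115 gives the equilibrium p* = 60, q* = 65.
Since 48 < 60, the ceiling is binding.
At p = 48: qd = 545 - 8·48 = 161 and qs = 3·48 - 115 = 29.
Quantity traded falls to 29. At q = 29 the demand price is (545 - 29)/8 = 64.5 and the supply price is (115 + 29)/3 = 48.
Deadweight loss = ½ · (64.5 - 48) · (65 - 29) = ½ · 16.5 · 36 = 297.

297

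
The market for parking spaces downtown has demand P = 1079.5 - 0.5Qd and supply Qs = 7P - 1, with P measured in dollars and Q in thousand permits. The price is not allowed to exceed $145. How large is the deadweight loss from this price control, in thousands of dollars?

Rearranging demand gives Qd = 2159 - 2P. Setting quantity demanded equal to quantity supplied, 2159 - 2P = 7P - 1, gives P* = 240 and Q* = 1679.
Because the ceiling (145) lies below the market-clearing price, it is binding.
At P = 145: Qd = 2159 - 2·145 = 1869 and Qs = 7·145 - 1 = 1014.
Quantity traded falls to 1014. At Q = 1014 the demand price is (2159 - 1014)/2 = 572.5 and the supply price is (1 + 1014)/7 = 145.
Deadweight loss = ½ · (572.5 - 145) · (1679 - 1014) = ½ · 427.5 · 665 = 142143.75.

142143.75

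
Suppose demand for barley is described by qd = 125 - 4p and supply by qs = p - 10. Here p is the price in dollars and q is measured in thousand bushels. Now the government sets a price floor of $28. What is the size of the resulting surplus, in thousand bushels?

Setting quantity demanded equal to quantity supplied, 125 - 4p = p - 10, gives p* = 27 and q* = 17.
The floor of 28 is above the equilibrium price 27, so it binds.
At p = 28: qd = 125 - 4·28 = 13 and qs = 28 - 10 = 18.
Surplus = qs - qd = 18 - 13 = 5.

5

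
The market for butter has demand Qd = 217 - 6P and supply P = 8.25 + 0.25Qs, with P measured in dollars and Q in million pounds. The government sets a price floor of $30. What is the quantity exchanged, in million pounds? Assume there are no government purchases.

37

Rearranging supply gives Qs = 4P - 33. Equilibrium: 217 - 6P = 4P - 33, so 250 = 10P and P* = 25, Q* = 67.
The floor of 30 is above the equilibrium price 25, so it binds.
At P = 30: Qd = 217 - 6·30 = 37 and Qs = 4·30 - 33 = 87.
The quantity actually transacted is the short side, demand: 37.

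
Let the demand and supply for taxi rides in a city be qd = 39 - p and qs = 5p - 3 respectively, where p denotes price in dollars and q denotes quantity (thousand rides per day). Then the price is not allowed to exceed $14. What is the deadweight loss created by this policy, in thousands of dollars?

0

Without the control the market clears where 39 - p = 5p - 3, i.e. p* = 7 and q* = 32.
The ceiling of 14 is above the equilibrium price 7, so it is not binding; the market clears at p* = 7, q* = 32.
Since the control does not bind, no trades are prevented and deadweight loss is zero.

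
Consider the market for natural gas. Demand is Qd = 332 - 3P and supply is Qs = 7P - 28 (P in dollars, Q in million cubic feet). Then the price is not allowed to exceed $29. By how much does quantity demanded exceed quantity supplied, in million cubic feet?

Without the control the market clears where 332 - 3P = 7P - 28, i.e. P* = 36 and Q* = 224.
The ceiling of 29 is below the equilibrium price 36, so it binds.
At P = 29: Qd = 332 - 3·29 = 245 and Qs = 7·29 - 28 = 175.
Shortage = Qd - Qs = 245 - 175 = 70.

70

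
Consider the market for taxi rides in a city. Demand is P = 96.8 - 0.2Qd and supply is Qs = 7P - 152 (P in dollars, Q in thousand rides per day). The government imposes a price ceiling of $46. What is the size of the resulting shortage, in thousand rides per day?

Rearranging demand gives Qd = 484 - 5P. In a free market, 484 - 5P = 7P - 152 gives the equilibrium P* = 53, Q* = 219.
Since 46 < 53, the ceiling is binding.
At P = 46: Qd = 484 - 5·46 = 254 and Qs = 7·46 - 152 = 170.
Shortage = Qd - Qs = 254 - 170 = 84.

84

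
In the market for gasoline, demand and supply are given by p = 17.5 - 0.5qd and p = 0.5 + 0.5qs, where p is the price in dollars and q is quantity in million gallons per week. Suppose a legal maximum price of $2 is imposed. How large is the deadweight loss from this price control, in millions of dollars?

Rearranging demand gives qd = 35 - 2p; rearranging supply gives qs = 2p - 1. Without the control the market clears where 35 - 2p = 2p - 1, i.e. p* = 9 and q* = 17.
Since 2 < 9, the ceiling is binding.
At p = 2: qd = 35 - 2·2 = 31 and qs = 2·2 - 1 = 3.
Quantity traded falls to 3. At q = 3 the demand price is (35 - 3)/2 = 16 and the supply price is (1 + 3)/2 = 2.
Deadweight loss = ½ · (16 - 2) · (17 - 3) = ½ · 14 · 14 = 98.

98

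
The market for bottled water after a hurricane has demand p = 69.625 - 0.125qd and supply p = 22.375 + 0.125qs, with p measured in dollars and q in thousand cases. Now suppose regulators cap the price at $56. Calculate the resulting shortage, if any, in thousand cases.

Rearranging demand gives qd = 557 - 8p; rearranging supply gives qs = 8p - 179. Without the control the market clears where 557 - 8p = 8p - 179, i.e. p* = 46 and q* = 189.
Since 56 is above p* = 46, the ceiling does not bind and the free-market outcome prevails.
Since the control does not bind, there is no shortage.

0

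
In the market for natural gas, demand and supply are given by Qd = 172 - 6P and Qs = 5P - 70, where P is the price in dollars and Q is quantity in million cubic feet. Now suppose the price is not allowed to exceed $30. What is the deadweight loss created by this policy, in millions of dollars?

0

Setting quantity demanded equal to quantity supplied, 172 - 6P = 5P - 70, gives P* = 22 and Q* = 40.
The ceiling of 30 is above the equilibrium price 22, so it is not binding; the market clears at P* = 22, Q* = 40.
Since the control does not bind, no trades are prevented and deadweight loss is zero.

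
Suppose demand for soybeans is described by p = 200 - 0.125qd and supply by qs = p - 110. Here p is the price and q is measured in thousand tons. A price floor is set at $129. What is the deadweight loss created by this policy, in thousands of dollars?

0

Rearranging demand gives qd = 1600 - 8p. Without the control the market clears where 1600 - 8p = p - 110, i.e. p* = 190 and q* = 80.
Since 129 is below p* = 190, the floor does not bind and the free-market outcome prevails.
Since the control does not bind, no trades are prevented and deadweight loss is zero.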